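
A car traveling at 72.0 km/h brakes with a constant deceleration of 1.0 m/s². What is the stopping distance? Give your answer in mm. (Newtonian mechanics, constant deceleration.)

v₀ = 72.0 km/h × 0.2777777777777778 = 20.0 m/s
d = v₀² / (2a) = 20.0² / (2 × 1.0) = 400.0 / 2.0 = 200.0 m
d = 200.0 m / 0.001 = 200000 mm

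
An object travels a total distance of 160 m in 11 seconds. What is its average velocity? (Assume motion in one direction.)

v_avg = Δd / Δt = 160 / 11 = 14.55 m/s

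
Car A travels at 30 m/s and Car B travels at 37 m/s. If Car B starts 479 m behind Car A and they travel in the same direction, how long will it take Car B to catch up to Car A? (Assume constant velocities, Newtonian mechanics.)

Relative speed: v_rel = 37 - 30 = 7 m/s
Time to catch: t = d₀/v_rel = 479/7 = 68.43 s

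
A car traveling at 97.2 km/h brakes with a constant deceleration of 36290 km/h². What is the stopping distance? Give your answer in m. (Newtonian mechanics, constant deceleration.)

v₀ = 97.2 km/h × 0.2777777777777778 = 27.0 m/s
a = 36290 km/h² × 7.716049382716049e-05 = 2.80015 m/s²
d = v₀² / (2a) = 27.0² / (2 × 2.80015) = 729.0 / 5.6003 = 130.2 m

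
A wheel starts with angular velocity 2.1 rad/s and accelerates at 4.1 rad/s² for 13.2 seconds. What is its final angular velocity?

ω = ω₀ + αt = 2.1 + 4.1 × 13.2 = 56.22 rad/s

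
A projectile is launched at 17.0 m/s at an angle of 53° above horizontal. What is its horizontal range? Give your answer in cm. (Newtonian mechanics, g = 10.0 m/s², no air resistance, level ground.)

R = v₀² × sin(2θ) / g = 17.0² × sin(2 × 53°) / 10.0 = 289.0 × 0.961262 / 10.0 = 27.7805 m
R = 27.7805 m / 0.01 = 2778 cm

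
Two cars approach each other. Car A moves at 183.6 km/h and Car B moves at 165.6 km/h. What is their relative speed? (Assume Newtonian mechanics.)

v_rel = v_A + v_B = 183.6 + 165.6 = 349.2 km/h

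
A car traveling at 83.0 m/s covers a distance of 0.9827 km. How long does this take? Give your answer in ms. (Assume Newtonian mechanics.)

d = 0.9827 km × 1000.0 = 982.7 m
t = d / v = 982.7 / 83.0 = 11.8398 s
t = 11.8398 s / 0.001 = 11840 ms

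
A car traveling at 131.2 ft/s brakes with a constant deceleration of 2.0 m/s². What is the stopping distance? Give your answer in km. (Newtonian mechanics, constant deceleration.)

v₀ = 131.2 ft/s × 0.3048 = 39.9898 m/s
d = v₀² / (2a) = 39.9898² / (2 × 2.0) = 1599.18 / 4.0 = 399.795 m
d = 399.795 m / 1000.0 = 0.3998 km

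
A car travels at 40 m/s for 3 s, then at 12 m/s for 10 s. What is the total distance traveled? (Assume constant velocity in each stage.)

d₁ = v₁t₁ = 40 × 3 = 120 m
d₂ = v₂t₂ = 12 × 10 = 120 m
d_total = 120 + 120 = 240 m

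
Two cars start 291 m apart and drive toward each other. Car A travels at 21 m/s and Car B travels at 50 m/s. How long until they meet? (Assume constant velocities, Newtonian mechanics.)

Combined speed: v_combined = 21 + 50 = 71 m/s
Time to meet: t = d/v_combined = 291/71 = 4.1 s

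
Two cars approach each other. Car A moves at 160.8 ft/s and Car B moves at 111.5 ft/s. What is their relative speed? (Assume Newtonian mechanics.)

v_rel = v_A + v_B = 160.8 + 111.5 = 272.3 ft/s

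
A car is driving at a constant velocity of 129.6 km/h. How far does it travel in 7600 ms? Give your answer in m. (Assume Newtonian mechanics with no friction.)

v = 129.6 km/h × 0.2777777777777778 = 36.0 m/s
t = 7600 ms × 0.001 = 7.6 s
d = v × t = 36.0 × 7.6 = 273.6 m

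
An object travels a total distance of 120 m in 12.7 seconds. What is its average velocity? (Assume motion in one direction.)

v_avg = Δd / Δt = 120 / 12.7 = 9.45 m/s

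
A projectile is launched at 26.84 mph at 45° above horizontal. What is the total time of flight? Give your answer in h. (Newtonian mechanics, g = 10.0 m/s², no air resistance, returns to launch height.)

v₀ = 26.84 mph × 0.44704 = 11.9986 m/s
T = 2 × v₀ × sin(θ) / g = 2 × 11.9986 × sin(45°) / 10.0 = 2 × 11.9986 × 0.707107 / 10.0 = 1.69686 s
T = 1.69686 s / 3600.0 = 0.0004713 h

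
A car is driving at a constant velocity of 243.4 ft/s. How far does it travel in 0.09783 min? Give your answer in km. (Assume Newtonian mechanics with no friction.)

v = 243.4 ft/s × 0.3048 = 74.1883 m/s
t = 0.09783 min × 60.0 = 5.8698 s
d = v × t = 74.1883 × 5.8698 = 435.47 m
d = 435.47 m / 1000.0 = 0.4355 km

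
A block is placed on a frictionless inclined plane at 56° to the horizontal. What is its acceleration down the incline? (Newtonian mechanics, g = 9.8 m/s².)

a = g sin(θ) = 9.8 × sin(56°) = 9.8 × 0.829 = 8.12 m/s²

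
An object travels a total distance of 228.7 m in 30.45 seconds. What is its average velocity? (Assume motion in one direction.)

v_avg = Δd / Δt = 228.7 / 30.45 = 7.51 m/s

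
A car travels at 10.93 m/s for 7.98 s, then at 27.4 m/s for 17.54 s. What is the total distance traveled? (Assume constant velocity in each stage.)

d₁ = v₁t₁ = 10.93 × 7.98 = 87.2214 m
d₂ = v₂t₂ = 27.4 × 17.54 = 480.596 m
d_total = 87.2214 + 480.596 = 567.82 m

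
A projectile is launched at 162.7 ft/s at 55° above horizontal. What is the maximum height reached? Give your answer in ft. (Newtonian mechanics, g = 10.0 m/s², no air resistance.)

v₀ = 162.7 ft/s × 0.3048 = 49.591 m/s
H = v₀² × sin²(θ) / (2g) = 49.591² × sin(55°)² / (2 × 10.0) = 2459.27 × 0.67101 / 20.0 = 82.5097 m
H = 82.5097 m / 0.3048 = 270.7 ft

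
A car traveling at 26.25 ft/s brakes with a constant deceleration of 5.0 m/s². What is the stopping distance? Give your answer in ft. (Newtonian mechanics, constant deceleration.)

v₀ = 26.25 ft/s × 0.3048 = 8.001 m/s
d = v₀² / (2a) = 8.001² / (2 × 5.0) = 64.016 / 10.0 = 6.4016 m
d = 6.4016 m / 0.3048 = 21.0 ft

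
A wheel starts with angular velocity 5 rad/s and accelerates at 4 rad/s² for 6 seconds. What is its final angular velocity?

ω = ω₀ + αt = 5 + 4 × 6 = 29 rad/s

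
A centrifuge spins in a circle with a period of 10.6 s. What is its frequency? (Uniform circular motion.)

f = 1/T = 1/10.6 = 0.0943 Hz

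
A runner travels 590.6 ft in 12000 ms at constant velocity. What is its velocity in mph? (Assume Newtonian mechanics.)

d = 590.6 ft × 0.3048 = 180.015 m
t = 12000 ms × 0.001 = 12.0 s
v = d / t = 180.015 / 12.0 = 15.0012 m/s
v = 15.0012 m/s / 0.44704 = 33.56 mph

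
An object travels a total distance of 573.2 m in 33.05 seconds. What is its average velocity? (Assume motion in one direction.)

v_avg = Δd / Δt = 573.2 / 33.05 = 17.34 m/s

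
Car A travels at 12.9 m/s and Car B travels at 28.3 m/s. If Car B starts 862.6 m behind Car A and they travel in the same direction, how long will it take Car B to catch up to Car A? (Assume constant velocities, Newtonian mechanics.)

Relative speed: v_rel = 28.3 - 12.9 = 15.4 m/s
Time to catch: t = d₀/v_rel = 862.6/15.4 = 56.01 s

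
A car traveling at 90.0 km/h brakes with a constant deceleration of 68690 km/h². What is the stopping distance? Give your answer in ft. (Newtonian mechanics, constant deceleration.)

v₀ = 90.0 km/h × 0.2777777777777778 = 25.0 m/s
a = 68690 km/h² × 7.716049382716049e-05 = 5.30015 m/s²
d = v₀² / (2a) = 25.0² / (2 × 5.30015) = 625.0 / 10.6003 = 58.9606 m
d = 58.9606 m / 0.3048 = 193.4 ft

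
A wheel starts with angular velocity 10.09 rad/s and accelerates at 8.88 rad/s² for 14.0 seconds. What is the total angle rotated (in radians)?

θ = ω₀t + ½αt² = 10.09×14.0 + ½×8.88×14.0² = 1011.5 rad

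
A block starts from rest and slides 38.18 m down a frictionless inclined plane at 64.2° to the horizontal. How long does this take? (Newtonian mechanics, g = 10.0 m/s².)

a = g sin(θ) = 10.0 × sin(64.2°) = 9.0032 m/s²
t = √(2d/a) = √(2 × 38.18 / 9.0032) = 2.91 s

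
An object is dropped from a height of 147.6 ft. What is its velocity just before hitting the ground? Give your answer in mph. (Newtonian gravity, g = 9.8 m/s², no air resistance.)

h = 147.6 ft × 0.3048 = 44.9885 m
v = √(2gh) = √(2 × 9.8 × 44.9885) = 29.6947 m/s
v = 29.6947 m/s / 0.44704 = 66.43 mph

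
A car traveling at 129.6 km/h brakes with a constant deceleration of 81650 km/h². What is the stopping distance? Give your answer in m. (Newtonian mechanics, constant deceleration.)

v₀ = 129.6 km/h × 0.2777777777777778 = 36.0 m/s
a = 81650 km/h² × 7.716049382716049e-05 = 6.30015 m/s²
d = v₀² / (2a) = 36.0² / (2 × 6.30015) = 1296.0 / 12.6003 = 102.9 m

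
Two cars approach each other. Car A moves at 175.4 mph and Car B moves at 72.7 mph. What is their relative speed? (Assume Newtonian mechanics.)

v_rel = v_A + v_B = 175.4 + 72.7 = 248.1 mph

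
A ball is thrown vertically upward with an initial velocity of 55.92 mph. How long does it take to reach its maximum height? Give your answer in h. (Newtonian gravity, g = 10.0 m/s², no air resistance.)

v₀ = 55.92 mph × 0.44704 = 24.9985 m/s
t_up = v₀ / g = 24.9985 / 10.0 = 2.49985 s
t_up = 2.49985 s / 3600.0 = 0.0006944 h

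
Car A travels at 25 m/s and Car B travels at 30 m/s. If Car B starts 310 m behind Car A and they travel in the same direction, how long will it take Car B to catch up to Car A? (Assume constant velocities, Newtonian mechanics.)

Relative speed: v_rel = 30 - 25 = 5 m/s
Time to catch: t = d₀/v_rel = 310/5 = 62.0 s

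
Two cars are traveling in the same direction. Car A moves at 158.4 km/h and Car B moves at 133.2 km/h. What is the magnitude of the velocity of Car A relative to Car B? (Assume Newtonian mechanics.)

v_rel = |v_A - v_B| = |158.4 - 133.2| = 25.2 km/h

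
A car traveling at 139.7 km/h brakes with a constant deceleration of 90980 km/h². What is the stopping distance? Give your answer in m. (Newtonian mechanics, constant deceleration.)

v₀ = 139.7 km/h × 0.2777777777777778 = 38.8056 m/s
a = 90980 km/h² × 7.716049382716049e-05 = 7.02006 m/s²
d = v₀² / (2a) = 38.8056² / (2 × 7.02006) = 1505.87 / 14.0401 = 107.3 m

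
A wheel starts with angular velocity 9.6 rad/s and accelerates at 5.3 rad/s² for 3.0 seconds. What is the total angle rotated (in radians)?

θ = ω₀t + ½αt² = 9.6×3.0 + ½×5.3×3.0² = 52.65 rad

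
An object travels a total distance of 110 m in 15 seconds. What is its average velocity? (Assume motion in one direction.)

v_avg = Δd / Δt = 110 / 15 = 7.33 m/s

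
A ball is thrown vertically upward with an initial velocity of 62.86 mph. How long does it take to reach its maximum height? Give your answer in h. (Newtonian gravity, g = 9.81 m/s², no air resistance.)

v₀ = 62.86 mph × 0.44704 = 28.1009 m/s
t_up = v₀ / g = 28.1009 / 9.81 = 2.86452 s
t_up = 2.86452 s / 3600.0 = 0.0007957 h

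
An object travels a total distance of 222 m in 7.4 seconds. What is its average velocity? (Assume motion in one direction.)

v_avg = Δd / Δt = 222 / 7.4 = 30.0 m/s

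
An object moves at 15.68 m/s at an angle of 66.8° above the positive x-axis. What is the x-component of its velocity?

vₓ = v cos(θ) = 15.68 × cos(66.8°) = 6.18 m/s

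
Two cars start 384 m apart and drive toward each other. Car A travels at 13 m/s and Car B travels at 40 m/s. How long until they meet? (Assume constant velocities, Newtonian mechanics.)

Combined speed: v_combined = 13 + 40 = 53 m/s
Time to meet: t = d/v_combined = 384/53 = 7.25 s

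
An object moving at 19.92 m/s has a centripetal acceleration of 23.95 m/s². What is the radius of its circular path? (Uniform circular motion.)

r = v²/a_c = 19.92²/23.95 = 16.57 m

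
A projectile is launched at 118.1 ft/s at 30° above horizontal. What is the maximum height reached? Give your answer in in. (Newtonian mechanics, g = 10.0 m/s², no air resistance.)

v₀ = 118.1 ft/s × 0.3048 = 35.9969 m/s
H = v₀² × sin²(θ) / (2g) = 35.9969² × sin(30°)² / (2 × 10.0) = 1295.78 × 0.25 / 20.0 = 16.1973 m
H = 16.1973 m / 0.0254 = 637.7 in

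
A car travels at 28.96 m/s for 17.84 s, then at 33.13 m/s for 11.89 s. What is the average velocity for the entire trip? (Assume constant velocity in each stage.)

d₁ = v₁t₁ = 28.96 × 17.84 = 516.6464 m
d₂ = v₂t₂ = 33.13 × 11.89 = 393.9157 m
d_total = 910.5621 m, t_total = 29.73 s
v_avg = d_total/t_total = 910.5621/29.73 = 30.63 m/s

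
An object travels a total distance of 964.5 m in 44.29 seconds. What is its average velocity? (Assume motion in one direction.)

v_avg = Δd / Δt = 964.5 / 44.29 = 21.78 m/s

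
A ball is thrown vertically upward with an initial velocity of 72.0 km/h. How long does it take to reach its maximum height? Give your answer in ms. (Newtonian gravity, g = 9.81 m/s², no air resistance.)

v₀ = 72.0 km/h × 0.2777777777777778 = 20.0 m/s
t_up = v₀ / g = 20.0 / 9.81 = 2.03874 s
t_up = 2.03874 s / 0.001 = 2039 ms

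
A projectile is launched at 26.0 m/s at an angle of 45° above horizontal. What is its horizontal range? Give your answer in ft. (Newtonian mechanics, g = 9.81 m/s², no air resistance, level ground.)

R = v₀² × sin(2θ) / g = 26.0² × sin(2 × 45°) / 9.81 = 676.0 × 1.0 / 9.81 = 68.9093 m
R = 68.9093 m / 0.3048 = 226.1 ft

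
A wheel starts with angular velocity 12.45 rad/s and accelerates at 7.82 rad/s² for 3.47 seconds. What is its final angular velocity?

ω = ω₀ + αt = 12.45 + 7.82 × 3.47 = 39.59 rad/s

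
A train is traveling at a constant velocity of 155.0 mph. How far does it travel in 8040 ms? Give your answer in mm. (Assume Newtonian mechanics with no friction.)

v = 155.0 mph × 0.44704 = 69.2912 m/s
t = 8040 ms × 0.001 = 8.04 s
d = v × t = 69.2912 × 8.04 = 557.101 m
d = 557.101 m / 0.001 = 557100 mm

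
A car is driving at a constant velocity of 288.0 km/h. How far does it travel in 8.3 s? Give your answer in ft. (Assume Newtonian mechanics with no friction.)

v = 288.0 km/h × 0.2777777777777778 = 80.0 m/s
d = v × t = 80.0 × 8.3 = 664.0 m
d = 664.0 m / 0.3048 = 2178 ft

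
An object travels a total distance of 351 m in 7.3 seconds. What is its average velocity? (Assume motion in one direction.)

v_avg = Δd / Δt = 351 / 7.3 = 48.08 m/s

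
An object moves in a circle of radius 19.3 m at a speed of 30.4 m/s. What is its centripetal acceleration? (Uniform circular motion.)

a_c = v²/r = 30.4²/19.3 = 924.16/19.3 = 47.88 m/s²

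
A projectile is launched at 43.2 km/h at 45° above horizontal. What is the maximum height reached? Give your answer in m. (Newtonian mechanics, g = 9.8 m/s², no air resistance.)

v₀ = 43.2 km/h × 0.2777777777777778 = 12.0 m/s
H = v₀² × sin²(θ) / (2g) = 12.0² × sin(45°)² / (2 × 9.8) = 144.0 × 0.5 / 19.6 = 3.673 m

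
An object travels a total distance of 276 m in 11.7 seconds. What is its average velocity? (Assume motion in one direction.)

v_avg = Δd / Δt = 276 / 11.7 = 23.59 m/s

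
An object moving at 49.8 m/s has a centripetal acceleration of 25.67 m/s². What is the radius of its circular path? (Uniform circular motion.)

r = v²/a_c = 49.8²/25.67 = 96.61 m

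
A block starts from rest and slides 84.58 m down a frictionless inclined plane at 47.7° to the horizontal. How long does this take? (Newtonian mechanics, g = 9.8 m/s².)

a = g sin(θ) = 9.8 × sin(47.7°) = 7.2484 m/s²
t = √(2d/a) = √(2 × 84.58 / 7.2484) = 4.83 s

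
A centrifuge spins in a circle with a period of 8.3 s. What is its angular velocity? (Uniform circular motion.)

ω = 2π/T = 2π/8.3 = 0.757 rad/s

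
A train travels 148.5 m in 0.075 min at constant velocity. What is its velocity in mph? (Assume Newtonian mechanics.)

t = 0.075 min × 60.0 = 4.5 s
v = d / t = 148.5 / 4.5 = 33.0 m/s
v = 33.0 m/s / 0.44704 = 73.82 mph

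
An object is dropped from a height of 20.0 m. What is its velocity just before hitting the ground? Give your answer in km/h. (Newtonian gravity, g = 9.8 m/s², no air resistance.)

v = √(2gh) = √(2 × 9.8 × 20.0) = 19.799 m/s
v = 19.799 m/s / 0.2777777777777778 = 71.28 km/h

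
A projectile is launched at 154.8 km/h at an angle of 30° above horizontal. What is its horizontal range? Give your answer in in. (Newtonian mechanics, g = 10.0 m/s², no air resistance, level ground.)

v₀ = 154.8 km/h × 0.2777777777777778 = 43.0 m/s
R = v₀² × sin(2θ) / g = 43.0² × sin(2 × 30°) / 10.0 = 1849.0 × 0.866025 / 10.0 = 160.128 m
R = 160.128 m / 0.0254 = 6304 in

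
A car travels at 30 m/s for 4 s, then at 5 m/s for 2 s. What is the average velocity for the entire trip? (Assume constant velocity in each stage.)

d₁ = v₁t₁ = 30 × 4 = 120 m
d₂ = v₂t₂ = 5 × 2 = 10 m
d_total = 130 m, t_total = 6 s
v_avg = d_total/t_total = 130/6 = 21.67 m/s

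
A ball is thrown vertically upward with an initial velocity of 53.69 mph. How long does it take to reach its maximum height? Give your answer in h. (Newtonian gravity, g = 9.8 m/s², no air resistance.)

v₀ = 53.69 mph × 0.44704 = 24.0016 m/s
t_up = v₀ / g = 24.0016 / 9.8 = 2.44914 s
t_up = 2.44914 s / 3600.0 = 0.0006803 h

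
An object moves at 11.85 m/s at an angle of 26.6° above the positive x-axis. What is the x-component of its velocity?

vₓ = v cos(θ) = 11.85 × cos(26.6°) = 10.6 m/s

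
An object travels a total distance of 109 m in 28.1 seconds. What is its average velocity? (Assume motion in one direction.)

v_avg = Δd / Δt = 109 / 28.1 = 3.88 m/s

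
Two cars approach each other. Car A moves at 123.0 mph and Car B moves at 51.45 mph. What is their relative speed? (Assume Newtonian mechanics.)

v_rel = v_A + v_B = 123.0 + 51.45 = 174.45 mph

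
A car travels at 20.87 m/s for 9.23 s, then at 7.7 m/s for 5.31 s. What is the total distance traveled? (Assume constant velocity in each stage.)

d₁ = v₁t₁ = 20.87 × 9.23 = 192.6301 m
d₂ = v₂t₂ = 7.7 × 5.31 = 40.887 m
d_total = 192.6301 + 40.887 = 233.52 m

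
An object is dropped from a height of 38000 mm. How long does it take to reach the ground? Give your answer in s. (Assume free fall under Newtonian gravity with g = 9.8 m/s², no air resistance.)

h = 38000 mm × 0.001 = 38.0 m
t = √(2h/g) = √(2 × 38.0 / 9.8) = 2.785 s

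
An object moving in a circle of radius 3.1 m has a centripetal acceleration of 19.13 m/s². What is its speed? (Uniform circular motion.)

v = √(a_c × r) = √(19.13 × 3.1) = 7.7 m/s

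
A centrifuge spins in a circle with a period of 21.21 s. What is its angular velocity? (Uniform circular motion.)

ω = 2π/T = 2π/21.21 = 0.2962 rad/s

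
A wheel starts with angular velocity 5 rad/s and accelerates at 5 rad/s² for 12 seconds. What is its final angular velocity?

ω = ω₀ + αt = 5 + 5 × 12 = 65 rad/s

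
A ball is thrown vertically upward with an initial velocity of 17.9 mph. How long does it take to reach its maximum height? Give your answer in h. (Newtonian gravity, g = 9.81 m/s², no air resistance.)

v₀ = 17.9 mph × 0.44704 = 8.00202 m/s
t_up = v₀ / g = 8.00202 / 9.81 = 0.8157 s
t_up = 0.8157 s / 3600.0 = 0.0002266 h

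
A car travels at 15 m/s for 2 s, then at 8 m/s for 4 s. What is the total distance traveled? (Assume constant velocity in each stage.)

d₁ = v₁t₁ = 15 × 2 = 30 m
d₂ = v₂t₂ = 8 × 4 = 32 m
d_total = 30 + 32 = 62 m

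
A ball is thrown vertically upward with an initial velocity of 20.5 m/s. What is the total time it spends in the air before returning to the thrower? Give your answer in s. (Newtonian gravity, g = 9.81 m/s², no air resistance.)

t_total = 2 × v₀ / g = 2 × 20.5 / 9.81 = 4.179 s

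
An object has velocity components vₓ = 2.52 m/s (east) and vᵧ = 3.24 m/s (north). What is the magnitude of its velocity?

|v| = √(vₓ² + vᵧ²) = √(2.52² + 3.24²) = √(16.848) = 4.1 m/s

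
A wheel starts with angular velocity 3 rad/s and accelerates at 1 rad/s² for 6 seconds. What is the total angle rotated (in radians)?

θ = ω₀t + ½αt² = 3×6 + ½×1×6² = 36.0 rad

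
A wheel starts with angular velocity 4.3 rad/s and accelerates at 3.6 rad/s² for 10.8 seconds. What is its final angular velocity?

ω = ω₀ + αt = 4.3 + 3.6 × 10.8 = 43.18 rad/s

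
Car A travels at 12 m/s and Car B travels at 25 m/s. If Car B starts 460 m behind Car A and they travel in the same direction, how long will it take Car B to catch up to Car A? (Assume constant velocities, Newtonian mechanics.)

Relative speed: v_rel = 25 - 12 = 13 m/s
Time to catch: t = d₀/v_rel = 460/13 = 35.38 s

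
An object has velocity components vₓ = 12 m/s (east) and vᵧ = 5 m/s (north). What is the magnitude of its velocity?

|v| = √(vₓ² + vᵧ²) = √(12² + 5²) = √(169) = 13.0 m/s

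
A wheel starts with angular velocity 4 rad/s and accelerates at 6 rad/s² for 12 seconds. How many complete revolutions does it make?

θ = ω₀t + ½αt² = 4×12 + ½×6×12² = 480.0 rad
Total revolutions = θ/(2π) = 480.0/(2π) = 76.39
Complete revolutions = ⌊76.39⌋ = 76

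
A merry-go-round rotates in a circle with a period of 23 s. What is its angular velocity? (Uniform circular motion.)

ω = 2π/T = 2π/23 = 0.2732 rad/s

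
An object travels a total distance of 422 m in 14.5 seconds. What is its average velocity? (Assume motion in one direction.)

v_avg = Δd / Δt = 422 / 14.5 = 29.1 m/s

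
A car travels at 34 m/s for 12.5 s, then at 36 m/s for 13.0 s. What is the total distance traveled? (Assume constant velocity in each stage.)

d₁ = v₁t₁ = 34 × 12.5 = 425.0 m
d₂ = v₂t₂ = 36 × 13.0 = 468.0 m
d_total = 425.0 + 468.0 = 893.0 m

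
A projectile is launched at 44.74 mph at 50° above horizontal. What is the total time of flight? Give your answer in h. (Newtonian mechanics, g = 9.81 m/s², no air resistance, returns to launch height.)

v₀ = 44.74 mph × 0.44704 = 20.0006 m/s
T = 2 × v₀ × sin(θ) / g = 2 × 20.0006 × sin(50°) / 9.81 = 2 × 20.0006 × 0.766044 / 9.81 = 3.12362 s
T = 3.12362 s / 3600.0 = 0.0008677 h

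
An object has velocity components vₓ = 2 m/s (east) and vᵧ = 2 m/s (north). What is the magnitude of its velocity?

|v| = √(vₓ² + vᵧ²) = √(2² + 2²) = √(8) = 2.83 m/s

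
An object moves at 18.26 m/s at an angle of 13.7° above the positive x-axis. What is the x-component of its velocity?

vₓ = v cos(θ) = 18.26 × cos(13.7°) = 17.74 m/s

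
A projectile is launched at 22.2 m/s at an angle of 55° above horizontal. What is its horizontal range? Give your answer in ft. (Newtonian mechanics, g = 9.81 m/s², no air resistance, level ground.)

R = v₀² × sin(2θ) / g = 22.2² × sin(2 × 55°) / 9.81 = 492.84 × 0.939693 / 9.81 = 47.2088 m
R = 47.2088 m / 0.3048 = 154.9 ft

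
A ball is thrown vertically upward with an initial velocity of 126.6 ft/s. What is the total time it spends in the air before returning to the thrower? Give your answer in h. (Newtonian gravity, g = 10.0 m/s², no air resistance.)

v₀ = 126.6 ft/s × 0.3048 = 38.5877 m/s
t_total = 2 × v₀ / g = 2 × 38.5877 / 10.0 = 7.71754 s
t_total = 7.71754 s / 3600.0 = 0.002144 h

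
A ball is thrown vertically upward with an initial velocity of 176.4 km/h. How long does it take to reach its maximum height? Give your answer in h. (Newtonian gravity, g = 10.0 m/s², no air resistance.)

v₀ = 176.4 km/h × 0.2777777777777778 = 49.0 m/s
t_up = v₀ / g = 49.0 / 10.0 = 4.9 s
t_up = 4.9 s / 3600.0 = 0.001361 h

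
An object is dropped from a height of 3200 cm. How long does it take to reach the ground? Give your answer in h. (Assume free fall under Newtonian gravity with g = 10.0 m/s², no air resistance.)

h = 3200 cm × 0.01 = 32.0 m
t = √(2h/g) = √(2 × 32.0 / 10.0) = 2.52982 s
t = 2.52982 s / 3600.0 = 0.0007027 h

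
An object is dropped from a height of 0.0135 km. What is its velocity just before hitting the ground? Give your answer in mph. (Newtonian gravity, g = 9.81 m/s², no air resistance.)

h = 0.0135 km × 1000.0 = 13.5 m
v = √(2gh) = √(2 × 9.81 × 13.5) = 16.2748 m/s
v = 16.2748 m/s / 0.44704 = 36.41 mph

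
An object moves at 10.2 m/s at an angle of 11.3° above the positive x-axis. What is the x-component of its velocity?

vₓ = v cos(θ) = 10.2 × cos(11.3°) = 10.0 m/s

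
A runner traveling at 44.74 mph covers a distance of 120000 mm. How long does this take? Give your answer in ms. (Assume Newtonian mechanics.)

d = 120000 mm × 0.001 = 120.0 m
v = 44.74 mph × 0.44704 = 20.0006 m/s
t = d / v = 120.0 / 20.0006 = 5.99982 s
t = 5.99982 s / 0.001 = 6000 ms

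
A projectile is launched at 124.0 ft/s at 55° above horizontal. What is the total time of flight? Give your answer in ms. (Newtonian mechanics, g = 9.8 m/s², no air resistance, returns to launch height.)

v₀ = 124.0 ft/s × 0.3048 = 37.7952 m/s
T = 2 × v₀ × sin(θ) / g = 2 × 37.7952 × sin(55°) / 9.8 = 2 × 37.7952 × 0.819152 / 9.8 = 6.31837 s
T = 6.31837 s / 0.001 = 6318 ms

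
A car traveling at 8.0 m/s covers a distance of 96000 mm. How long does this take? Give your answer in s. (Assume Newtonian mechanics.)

d = 96000 mm × 0.001 = 96.0 m
t = d / v = 96.0 / 8.0 = 12.0 s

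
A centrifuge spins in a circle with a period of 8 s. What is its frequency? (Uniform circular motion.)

f = 1/T = 1/8 = 0.125 Hz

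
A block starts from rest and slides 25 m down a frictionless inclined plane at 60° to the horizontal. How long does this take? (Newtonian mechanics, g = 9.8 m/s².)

a = g sin(θ) = 9.8 × sin(60°) = 8.487 m/s²
t = √(2d/a) = √(2 × 25 / 8.487) = 2.43 s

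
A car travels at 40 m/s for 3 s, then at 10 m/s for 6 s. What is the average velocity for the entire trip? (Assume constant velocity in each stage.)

d₁ = v₁t₁ = 40 × 3 = 120 m
d₂ = v₂t₂ = 10 × 6 = 60 m
d_total = 180 m, t_total = 9 s
v_avg = d_total/t_total = 180/9 = 20.0 m/s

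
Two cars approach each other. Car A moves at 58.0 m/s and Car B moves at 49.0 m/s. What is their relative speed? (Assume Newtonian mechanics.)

v_rel = v_A + v_B = 58.0 + 49.0 = 107.0 m/s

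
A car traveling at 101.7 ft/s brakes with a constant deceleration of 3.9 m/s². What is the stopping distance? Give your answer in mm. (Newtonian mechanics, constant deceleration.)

v₀ = 101.7 ft/s × 0.3048 = 30.9982 m/s
d = v₀² / (2a) = 30.9982² / (2 × 3.9) = 960.888 / 7.8 = 123.191 m
d = 123.191 m / 0.001 = 123200 mm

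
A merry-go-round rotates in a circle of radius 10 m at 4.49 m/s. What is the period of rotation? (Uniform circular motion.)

T = 2πr/v = 2π×10/4.49 = 13.99 s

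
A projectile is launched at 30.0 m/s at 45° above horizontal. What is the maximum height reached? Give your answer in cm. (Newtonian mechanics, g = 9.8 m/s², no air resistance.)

H = v₀² × sin²(θ) / (2g) = 30.0² × sin(45°)² / (2 × 9.8) = 900.0 × 0.5 / 19.6 = 22.9592 m
H = 22.9592 m / 0.01 = 2296 cm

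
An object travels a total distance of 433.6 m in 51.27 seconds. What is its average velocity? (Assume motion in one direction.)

v_avg = Δd / Δt = 433.6 / 51.27 = 8.46 m/s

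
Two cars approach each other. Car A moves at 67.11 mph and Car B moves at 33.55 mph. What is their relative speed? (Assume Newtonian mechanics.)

v_rel = v_A + v_B = 67.11 + 33.55 = 100.66 mph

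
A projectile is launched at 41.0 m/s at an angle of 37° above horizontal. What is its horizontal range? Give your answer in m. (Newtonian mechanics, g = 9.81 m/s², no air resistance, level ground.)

R = v₀² × sin(2θ) / g = 41.0² × sin(2 × 37°) / 9.81 = 1681.0 × 0.961262 / 9.81 = 164.7 m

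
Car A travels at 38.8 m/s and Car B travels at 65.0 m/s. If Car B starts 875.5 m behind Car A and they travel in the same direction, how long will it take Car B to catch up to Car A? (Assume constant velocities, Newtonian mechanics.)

Relative speed: v_rel = 65.0 - 38.8 = 26.2 m/s
Time to catch: t = d₀/v_rel = 875.5/26.2 = 33.42 s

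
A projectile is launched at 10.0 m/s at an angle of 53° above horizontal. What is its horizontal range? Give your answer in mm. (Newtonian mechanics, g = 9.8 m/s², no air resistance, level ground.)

R = v₀² × sin(2θ) / g = 10.0² × sin(2 × 53°) / 9.8 = 100.0 × 0.961262 / 9.8 = 9.8088 m
R = 9.8088 m / 0.001 = 9809 mm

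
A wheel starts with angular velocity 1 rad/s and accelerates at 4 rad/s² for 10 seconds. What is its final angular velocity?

ω = ω₀ + αt = 1 + 4 × 10 = 41 rad/s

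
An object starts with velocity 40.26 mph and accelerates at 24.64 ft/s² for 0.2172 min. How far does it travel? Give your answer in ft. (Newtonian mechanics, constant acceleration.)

v₀ = 40.26 mph × 0.44704 = 17.9978 m/s
a = 24.64 ft/s² × 0.3048 = 7.51027 m/s²
t = 0.2172 min × 60.0 = 13.032 s
d = v₀ × t + ½ × a × t² = 17.9978 × 13.032 + 0.5 × 7.51027 × 13.032² = 872.293 m
d = 872.293 m / 0.3048 = 2862 ft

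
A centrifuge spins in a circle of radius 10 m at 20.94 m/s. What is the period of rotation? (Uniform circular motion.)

T = 2πr/v = 2π×10/20.94 = 3.0 s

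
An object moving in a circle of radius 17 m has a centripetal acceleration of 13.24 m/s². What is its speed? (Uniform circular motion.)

v = √(a_c × r) = √(13.24 × 17) = 15.0 m/s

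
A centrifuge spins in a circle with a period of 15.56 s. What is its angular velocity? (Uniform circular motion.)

ω = 2π/T = 2π/15.56 = 0.4038 rad/s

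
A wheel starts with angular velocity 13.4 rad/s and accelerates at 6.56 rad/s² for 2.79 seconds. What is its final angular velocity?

ω = ω₀ + αt = 13.4 + 6.56 × 2.79 = 31.7 rad/s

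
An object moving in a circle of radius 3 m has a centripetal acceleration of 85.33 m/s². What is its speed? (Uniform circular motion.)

v = √(a_c × r) = √(85.33 × 3) = 16.0 m/s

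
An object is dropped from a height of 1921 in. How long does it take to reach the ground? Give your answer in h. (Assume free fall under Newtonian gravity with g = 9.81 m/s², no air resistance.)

h = 1921 in × 0.0254 = 48.7934 m
t = √(2h/g) = √(2 × 48.7934 / 9.81) = 3.154 s
t = 3.154 s / 3600.0 = 0.0008761 h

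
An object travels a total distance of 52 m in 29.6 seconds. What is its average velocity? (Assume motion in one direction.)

v_avg = Δd / Δt = 52 / 29.6 = 1.76 m/s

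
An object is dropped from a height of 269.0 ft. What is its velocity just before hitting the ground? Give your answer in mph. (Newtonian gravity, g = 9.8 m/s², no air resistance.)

h = 269.0 ft × 0.3048 = 81.9912 m
v = √(2gh) = √(2 × 9.8 × 81.9912) = 40.0877 m/s
v = 40.0877 m/s / 0.44704 = 89.67 mph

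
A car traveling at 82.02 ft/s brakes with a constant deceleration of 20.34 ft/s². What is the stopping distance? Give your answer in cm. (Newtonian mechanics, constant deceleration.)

v₀ = 82.02 ft/s × 0.3048 = 24.9997 m/s
a = 20.34 ft/s² × 0.3048 = 6.19963 m/s²
d = v₀² / (2a) = 24.9997² / (2 × 6.19963) = 624.985 / 12.3993 = 50.4049 m
d = 50.4049 m / 0.01 = 5040 cm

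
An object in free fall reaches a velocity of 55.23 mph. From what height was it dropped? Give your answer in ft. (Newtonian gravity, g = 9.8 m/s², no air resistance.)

v = 55.23 mph × 0.44704 = 24.69 m/s
h = v² / (2g) = 24.69² / (2 × 9.8) = 31.1018 m
h = 31.1018 m / 0.3048 = 102.0 ft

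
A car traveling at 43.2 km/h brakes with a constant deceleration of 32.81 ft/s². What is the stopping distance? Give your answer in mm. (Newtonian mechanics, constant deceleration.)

v₀ = 43.2 km/h × 0.2777777777777778 = 12.0 m/s
a = 32.81 ft/s² × 0.3048 = 10.0005 m/s²
d = v₀² / (2a) = 12.0² / (2 × 10.0005) = 144.0 / 20.001 = 7.19964 m
d = 7.19964 m / 0.001 = 7200 mm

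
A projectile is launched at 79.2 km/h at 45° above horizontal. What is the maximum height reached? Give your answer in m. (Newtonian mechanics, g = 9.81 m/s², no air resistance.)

v₀ = 79.2 km/h × 0.2777777777777778 = 22.0 m/s
H = v₀² × sin²(θ) / (2g) = 22.0² × sin(45°)² / (2 × 9.81) = 484.0 × 0.5 / 19.62 = 12.33 m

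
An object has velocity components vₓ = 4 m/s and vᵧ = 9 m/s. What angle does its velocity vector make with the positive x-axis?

θ = arctan(vᵧ/vₓ) = arctan(9/4) = 66.04°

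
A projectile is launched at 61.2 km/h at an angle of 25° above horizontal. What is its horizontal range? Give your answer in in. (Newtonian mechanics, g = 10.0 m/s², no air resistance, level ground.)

v₀ = 61.2 km/h × 0.2777777777777778 = 17.0 m/s
R = v₀² × sin(2θ) / g = 17.0² × sin(2 × 25°) / 10.0 = 289.0 × 0.766044 / 10.0 = 22.1387 m
R = 22.1387 m / 0.0254 = 871.6 in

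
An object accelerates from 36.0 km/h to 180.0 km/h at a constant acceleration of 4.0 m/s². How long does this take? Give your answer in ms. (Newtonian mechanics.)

v₀ = 36.0 km/h × 0.2777777777777778 = 10.0 m/s
v = 180.0 km/h × 0.2777777777777778 = 50.0 m/s
t = (v - v₀) / a = (50.0 - 10.0) / 4.0 = 10.0 s
t = 10.0 s / 0.001 = 10000 ms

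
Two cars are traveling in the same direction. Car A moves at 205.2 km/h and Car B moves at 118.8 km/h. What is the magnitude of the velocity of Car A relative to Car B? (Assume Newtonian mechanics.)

v_rel = |v_A - v_B| = |205.2 - 118.8| = 86.4 km/h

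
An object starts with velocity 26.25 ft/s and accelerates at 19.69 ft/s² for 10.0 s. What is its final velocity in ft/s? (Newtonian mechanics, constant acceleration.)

v₀ = 26.25 ft/s × 0.3048 = 8.001 m/s
a = 19.69 ft/s² × 0.3048 = 6.00151 m/s²
v = v₀ + a × t = 8.001 + 6.00151 × 10.0 = 68.0161 m/s
v = 68.0161 m/s / 0.3048 = 223.1 ft/s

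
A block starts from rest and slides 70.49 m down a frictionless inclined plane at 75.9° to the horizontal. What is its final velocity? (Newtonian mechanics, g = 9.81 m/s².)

a = g sin(θ) = 9.81 × sin(75.9°) = 9.5144 m/s²
v = √(2ad) = √(2 × 9.5144 × 70.49) = 36.62 m/s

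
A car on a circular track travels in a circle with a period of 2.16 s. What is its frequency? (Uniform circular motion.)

f = 1/T = 1/2.16 = 0.463 Hz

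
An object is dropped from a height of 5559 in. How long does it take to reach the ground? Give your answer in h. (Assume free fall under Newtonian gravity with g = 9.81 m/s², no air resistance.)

h = 5559 in × 0.0254 = 141.199 m
t = √(2h/g) = √(2 × 141.199 / 9.81) = 5.36533 s
t = 5.36533 s / 3600.0 = 0.00149 h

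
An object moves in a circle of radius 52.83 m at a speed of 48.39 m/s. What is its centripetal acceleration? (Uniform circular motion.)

a_c = v²/r = 48.39²/52.83 = 2341.5921/52.83 = 44.32 m/s²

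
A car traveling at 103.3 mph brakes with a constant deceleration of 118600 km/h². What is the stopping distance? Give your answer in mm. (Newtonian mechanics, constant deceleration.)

v₀ = 103.3 mph × 0.44704 = 46.1792 m/s
a = 118600 km/h² × 7.716049382716049e-05 = 9.15123 m/s²
d = v₀² / (2a) = 46.1792² / (2 × 9.15123) = 2132.52 / 18.3025 = 116.515 m
d = 116.515 m / 0.001 = 116500 mm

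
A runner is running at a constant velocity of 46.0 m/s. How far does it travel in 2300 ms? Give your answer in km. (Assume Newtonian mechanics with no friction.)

t = 2300 ms × 0.001 = 2.3 s
d = v × t = 46.0 × 2.3 = 105.8 m
d = 105.8 m / 1000.0 = 0.1058 km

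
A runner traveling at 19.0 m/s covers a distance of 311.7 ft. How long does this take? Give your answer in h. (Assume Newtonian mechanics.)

d = 311.7 ft × 0.3048 = 95.0062 m
t = d / v = 95.0062 / 19.0 = 5.00033 s
t = 5.00033 s / 3600.0 = 0.001389 h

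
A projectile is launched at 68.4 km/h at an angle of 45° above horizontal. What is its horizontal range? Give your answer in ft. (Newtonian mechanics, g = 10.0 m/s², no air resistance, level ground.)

v₀ = 68.4 km/h × 0.2777777777777778 = 19.0 m/s
R = v₀² × sin(2θ) / g = 19.0² × sin(2 × 45°) / 10.0 = 361.0 × 1.0 / 10.0 = 36.1 m
R = 36.1 m / 0.3048 = 118.4 ft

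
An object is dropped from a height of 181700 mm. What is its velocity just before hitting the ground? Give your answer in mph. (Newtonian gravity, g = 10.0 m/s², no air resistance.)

h = 181700 mm × 0.001 = 181.7 m
v = √(2gh) = √(2 × 10.0 × 181.7) = 60.2827 m/s
v = 60.2827 m/s / 0.44704 = 134.8 mph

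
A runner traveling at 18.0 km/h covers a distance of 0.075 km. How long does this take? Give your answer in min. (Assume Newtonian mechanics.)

d = 0.075 km × 1000.0 = 75.0 m
v = 18.0 km/h × 0.2777777777777778 = 5.0 m/s
t = d / v = 75.0 / 5.0 = 15.0 s
t = 15.0 s / 60.0 = 0.25 min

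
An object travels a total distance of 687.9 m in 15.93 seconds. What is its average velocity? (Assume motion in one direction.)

v_avg = Δd / Δt = 687.9 / 15.93 = 43.18 m/s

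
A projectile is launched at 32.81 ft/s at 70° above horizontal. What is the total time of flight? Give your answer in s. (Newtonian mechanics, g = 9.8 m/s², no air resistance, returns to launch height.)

v₀ = 32.81 ft/s × 0.3048 = 10.0005 m/s
T = 2 × v₀ × sin(θ) / g = 2 × 10.0005 × sin(70°) / 9.8 = 2 × 10.0005 × 0.939693 / 9.8 = 1.918 s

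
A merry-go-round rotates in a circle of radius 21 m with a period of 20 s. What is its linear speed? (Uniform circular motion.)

v = 2πr/T = 2π×21/20 = 6.6 m/s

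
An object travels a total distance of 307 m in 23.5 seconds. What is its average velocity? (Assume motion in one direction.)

v_avg = Δd / Δt = 307 / 23.5 = 13.06 m/s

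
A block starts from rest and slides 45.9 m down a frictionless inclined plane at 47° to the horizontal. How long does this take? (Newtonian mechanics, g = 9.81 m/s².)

a = g sin(θ) = 9.81 × sin(47°) = 7.1746 m/s²
t = √(2d/a) = √(2 × 45.9 / 7.1746) = 3.58 s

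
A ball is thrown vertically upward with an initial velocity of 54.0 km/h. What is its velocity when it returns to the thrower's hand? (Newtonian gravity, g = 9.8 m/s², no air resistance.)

By conservation of energy (no air resistance), the ball returns to the throw height with the same speed as launch, but directed downward.
|v_ground| = v₀ = 54.0 km/h
v_ground = 54.0 km/h (downward)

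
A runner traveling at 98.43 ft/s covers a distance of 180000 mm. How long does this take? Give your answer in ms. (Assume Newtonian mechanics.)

d = 180000 mm × 0.001 = 180.0 m
v = 98.43 ft/s × 0.3048 = 30.0015 m/s
t = d / v = 180.0 / 30.0015 = 5.9997 s
t = 5.9997 s / 0.001 = 6000 ms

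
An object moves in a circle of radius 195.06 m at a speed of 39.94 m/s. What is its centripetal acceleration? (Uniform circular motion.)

a_c = v²/r = 39.94²/195.06 = 1595.2036/195.06 = 8.18 m/s²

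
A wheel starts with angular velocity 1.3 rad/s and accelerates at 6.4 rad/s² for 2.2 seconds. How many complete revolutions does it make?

θ = ω₀t + ½αt² = 1.3×2.2 + ½×6.4×2.2² = 18.348 rad
Total revolutions = θ/(2π) = 18.348/(2π) = 2.92
Complete revolutions = ⌊2.92⌋ = 2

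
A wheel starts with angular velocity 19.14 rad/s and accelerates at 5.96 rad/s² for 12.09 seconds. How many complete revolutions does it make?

θ = ω₀t + ½αt² = 19.14×12.09 + ½×5.96×12.09² = 666.983538 rad
Total revolutions = θ/(2π) = 666.983538/(2π) = 106.15
Complete revolutions = ⌊106.15⌋ = 106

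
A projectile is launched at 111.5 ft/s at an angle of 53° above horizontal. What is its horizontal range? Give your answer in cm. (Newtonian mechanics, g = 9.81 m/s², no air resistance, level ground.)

v₀ = 111.5 ft/s × 0.3048 = 33.9852 m/s
R = v₀² × sin(2θ) / g = 33.9852² × sin(2 × 53°) / 9.81 = 1154.99 × 0.961262 / 9.81 = 113.175 m
R = 113.175 m / 0.01 = 11320 cm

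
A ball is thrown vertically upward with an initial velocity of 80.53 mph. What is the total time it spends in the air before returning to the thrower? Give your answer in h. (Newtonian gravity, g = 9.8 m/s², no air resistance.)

v₀ = 80.53 mph × 0.44704 = 36.0001 m/s
t_total = 2 × v₀ / g = 2 × 36.0001 / 9.8 = 7.34696 s
t_total = 7.34696 s / 3600.0 = 0.002041 h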